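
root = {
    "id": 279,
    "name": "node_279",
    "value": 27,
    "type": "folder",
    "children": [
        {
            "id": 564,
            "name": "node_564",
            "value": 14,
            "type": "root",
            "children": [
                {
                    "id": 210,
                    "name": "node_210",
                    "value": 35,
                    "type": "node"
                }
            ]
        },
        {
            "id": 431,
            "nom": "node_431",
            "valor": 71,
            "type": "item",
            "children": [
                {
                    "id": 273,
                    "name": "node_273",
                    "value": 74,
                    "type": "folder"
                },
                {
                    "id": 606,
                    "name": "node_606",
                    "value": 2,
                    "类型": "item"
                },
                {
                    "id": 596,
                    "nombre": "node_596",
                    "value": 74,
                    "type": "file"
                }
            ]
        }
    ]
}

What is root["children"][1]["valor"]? 71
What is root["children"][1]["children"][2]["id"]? 596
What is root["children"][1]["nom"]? "node_431"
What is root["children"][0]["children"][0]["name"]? "node_210"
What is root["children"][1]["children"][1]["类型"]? "item"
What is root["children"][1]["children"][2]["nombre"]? "node_596"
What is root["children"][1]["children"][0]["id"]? 273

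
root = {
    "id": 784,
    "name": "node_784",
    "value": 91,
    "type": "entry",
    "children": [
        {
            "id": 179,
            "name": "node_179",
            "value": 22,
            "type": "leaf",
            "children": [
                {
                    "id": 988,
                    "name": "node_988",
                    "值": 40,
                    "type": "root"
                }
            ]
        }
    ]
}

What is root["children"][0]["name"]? "node_179"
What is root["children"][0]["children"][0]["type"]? "root"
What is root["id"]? 784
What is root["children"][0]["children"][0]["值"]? 40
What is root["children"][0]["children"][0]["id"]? 988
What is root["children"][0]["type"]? "leaf"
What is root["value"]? 91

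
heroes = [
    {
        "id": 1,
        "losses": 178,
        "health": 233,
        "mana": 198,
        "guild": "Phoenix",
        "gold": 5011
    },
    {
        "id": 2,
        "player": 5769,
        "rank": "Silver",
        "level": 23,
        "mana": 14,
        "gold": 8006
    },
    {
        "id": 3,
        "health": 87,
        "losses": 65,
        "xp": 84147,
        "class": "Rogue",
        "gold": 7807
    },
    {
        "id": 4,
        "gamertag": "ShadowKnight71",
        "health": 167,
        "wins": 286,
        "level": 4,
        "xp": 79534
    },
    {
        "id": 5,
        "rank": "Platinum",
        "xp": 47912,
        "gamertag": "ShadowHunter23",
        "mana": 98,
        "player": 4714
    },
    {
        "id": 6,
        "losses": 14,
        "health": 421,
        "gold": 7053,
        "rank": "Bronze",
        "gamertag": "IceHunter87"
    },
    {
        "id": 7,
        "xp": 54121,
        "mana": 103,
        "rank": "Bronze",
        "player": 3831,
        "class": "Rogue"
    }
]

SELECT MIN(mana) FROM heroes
14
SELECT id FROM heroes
[1, 2, 3, 4, 5, 6, 7]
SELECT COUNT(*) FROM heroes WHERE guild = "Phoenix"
1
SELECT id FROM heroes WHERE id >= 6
[6, 7]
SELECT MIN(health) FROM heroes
87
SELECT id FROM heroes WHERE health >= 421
[6]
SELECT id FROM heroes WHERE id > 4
[5, 6, 7]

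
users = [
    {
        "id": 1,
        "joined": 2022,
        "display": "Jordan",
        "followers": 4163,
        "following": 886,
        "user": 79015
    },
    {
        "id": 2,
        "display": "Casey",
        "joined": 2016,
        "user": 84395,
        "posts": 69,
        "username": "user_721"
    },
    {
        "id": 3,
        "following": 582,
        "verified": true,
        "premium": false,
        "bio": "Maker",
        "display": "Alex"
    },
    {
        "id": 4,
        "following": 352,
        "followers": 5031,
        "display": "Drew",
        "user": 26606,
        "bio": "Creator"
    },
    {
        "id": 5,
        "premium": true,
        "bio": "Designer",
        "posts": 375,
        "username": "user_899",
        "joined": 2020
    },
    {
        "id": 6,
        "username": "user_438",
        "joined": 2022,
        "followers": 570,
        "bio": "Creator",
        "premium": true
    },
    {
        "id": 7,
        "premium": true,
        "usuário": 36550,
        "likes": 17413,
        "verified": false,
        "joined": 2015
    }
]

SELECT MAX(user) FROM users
84395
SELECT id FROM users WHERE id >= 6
[6, 7]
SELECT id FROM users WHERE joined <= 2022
[1, 2, 5, 6, 7]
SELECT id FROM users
[1, 2, 3, 4, 5, 6, 7]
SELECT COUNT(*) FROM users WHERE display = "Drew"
1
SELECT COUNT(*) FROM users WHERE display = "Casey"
1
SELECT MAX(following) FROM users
886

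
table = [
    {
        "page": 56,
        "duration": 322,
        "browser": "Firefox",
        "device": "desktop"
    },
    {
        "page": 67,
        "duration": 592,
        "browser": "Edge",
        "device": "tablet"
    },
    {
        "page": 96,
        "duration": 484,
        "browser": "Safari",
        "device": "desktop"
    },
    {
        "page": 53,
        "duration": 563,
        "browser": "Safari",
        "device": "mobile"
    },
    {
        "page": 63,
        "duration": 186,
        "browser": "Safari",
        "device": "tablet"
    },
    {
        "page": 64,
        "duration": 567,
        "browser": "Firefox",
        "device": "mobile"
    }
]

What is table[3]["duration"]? 563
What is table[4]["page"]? 63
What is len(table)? 6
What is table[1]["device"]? "tablet"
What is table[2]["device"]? "desktop"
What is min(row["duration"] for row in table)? 186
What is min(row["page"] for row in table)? 53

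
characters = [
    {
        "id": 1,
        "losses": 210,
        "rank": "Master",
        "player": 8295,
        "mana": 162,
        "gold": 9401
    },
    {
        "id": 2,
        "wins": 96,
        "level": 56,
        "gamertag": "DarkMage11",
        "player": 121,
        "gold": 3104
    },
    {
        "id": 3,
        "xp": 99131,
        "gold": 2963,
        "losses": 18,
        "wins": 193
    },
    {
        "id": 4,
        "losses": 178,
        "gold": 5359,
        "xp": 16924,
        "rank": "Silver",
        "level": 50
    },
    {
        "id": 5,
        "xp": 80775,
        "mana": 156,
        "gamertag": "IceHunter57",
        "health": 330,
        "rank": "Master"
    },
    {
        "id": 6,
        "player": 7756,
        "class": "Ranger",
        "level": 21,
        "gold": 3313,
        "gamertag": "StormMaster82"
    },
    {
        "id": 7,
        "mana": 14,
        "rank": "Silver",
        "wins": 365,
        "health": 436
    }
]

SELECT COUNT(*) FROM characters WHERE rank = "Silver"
2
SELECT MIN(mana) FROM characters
14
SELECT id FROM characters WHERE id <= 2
[1, 2]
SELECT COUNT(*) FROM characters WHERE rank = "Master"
2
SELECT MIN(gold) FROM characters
2963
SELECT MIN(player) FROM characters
121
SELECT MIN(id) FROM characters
1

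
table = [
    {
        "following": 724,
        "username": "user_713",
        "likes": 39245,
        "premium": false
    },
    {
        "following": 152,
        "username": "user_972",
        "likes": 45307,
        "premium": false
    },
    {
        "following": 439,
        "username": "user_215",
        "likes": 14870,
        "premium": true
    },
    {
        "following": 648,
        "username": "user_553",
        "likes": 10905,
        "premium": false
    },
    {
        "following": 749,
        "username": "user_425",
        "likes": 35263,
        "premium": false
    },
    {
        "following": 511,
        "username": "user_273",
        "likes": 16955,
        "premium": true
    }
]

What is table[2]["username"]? "user_215"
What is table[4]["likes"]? 35263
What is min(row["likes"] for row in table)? 10905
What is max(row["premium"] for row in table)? True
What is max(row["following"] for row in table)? 749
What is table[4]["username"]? "user_425"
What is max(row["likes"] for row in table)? 45307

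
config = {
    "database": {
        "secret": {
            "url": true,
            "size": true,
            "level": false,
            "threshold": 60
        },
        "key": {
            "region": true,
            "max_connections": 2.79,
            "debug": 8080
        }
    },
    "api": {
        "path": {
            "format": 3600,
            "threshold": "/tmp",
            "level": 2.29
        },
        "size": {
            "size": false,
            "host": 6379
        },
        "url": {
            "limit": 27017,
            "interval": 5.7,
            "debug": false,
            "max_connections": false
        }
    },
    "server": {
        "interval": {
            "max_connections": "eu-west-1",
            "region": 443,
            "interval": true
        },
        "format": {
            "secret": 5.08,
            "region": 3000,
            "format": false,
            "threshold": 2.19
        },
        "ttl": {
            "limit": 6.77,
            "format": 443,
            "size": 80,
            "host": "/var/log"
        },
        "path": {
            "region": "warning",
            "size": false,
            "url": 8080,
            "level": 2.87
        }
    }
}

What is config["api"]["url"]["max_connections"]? False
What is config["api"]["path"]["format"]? 3600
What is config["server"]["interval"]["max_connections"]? "eu-west-1"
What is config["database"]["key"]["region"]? True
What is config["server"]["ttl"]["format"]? 443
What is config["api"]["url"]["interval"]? 5.7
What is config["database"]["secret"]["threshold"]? 60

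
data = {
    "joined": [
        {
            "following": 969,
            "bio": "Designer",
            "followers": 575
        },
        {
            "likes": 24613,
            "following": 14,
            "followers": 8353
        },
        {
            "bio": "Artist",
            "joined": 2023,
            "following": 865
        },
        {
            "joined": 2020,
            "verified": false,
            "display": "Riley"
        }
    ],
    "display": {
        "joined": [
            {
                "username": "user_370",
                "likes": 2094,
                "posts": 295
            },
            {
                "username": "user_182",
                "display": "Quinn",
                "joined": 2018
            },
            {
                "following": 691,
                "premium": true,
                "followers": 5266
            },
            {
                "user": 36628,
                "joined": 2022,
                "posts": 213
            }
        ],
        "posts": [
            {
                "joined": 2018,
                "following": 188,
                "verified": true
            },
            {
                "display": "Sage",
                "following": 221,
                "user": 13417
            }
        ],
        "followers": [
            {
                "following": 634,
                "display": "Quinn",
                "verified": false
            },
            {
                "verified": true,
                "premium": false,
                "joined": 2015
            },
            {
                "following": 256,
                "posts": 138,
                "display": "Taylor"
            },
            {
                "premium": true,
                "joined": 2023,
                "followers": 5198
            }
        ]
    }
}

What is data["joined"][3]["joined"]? 2020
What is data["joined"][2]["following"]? 865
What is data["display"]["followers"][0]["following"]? 634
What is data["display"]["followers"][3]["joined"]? 2023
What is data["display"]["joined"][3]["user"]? 36628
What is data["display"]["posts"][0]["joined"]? 2018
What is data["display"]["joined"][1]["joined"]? 2018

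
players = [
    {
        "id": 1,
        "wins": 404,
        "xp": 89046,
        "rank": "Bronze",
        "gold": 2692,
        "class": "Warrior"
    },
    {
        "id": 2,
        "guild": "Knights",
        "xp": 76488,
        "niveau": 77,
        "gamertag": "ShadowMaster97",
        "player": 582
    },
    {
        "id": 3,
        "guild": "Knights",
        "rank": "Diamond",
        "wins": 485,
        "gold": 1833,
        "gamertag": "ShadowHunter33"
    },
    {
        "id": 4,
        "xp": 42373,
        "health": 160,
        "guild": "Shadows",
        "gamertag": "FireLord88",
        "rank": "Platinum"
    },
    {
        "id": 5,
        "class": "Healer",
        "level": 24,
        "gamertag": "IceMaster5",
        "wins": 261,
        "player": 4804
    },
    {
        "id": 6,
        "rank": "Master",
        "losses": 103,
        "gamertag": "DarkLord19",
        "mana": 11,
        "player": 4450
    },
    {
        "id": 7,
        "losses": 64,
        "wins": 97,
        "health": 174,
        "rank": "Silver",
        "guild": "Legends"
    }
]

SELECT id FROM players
[1, 2, 3, 4, 5, 6, 7]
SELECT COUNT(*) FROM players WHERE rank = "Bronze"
1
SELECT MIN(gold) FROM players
1833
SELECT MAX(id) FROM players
7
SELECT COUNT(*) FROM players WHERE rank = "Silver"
1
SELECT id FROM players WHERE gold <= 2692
[1, 3]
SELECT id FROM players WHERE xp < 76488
[4]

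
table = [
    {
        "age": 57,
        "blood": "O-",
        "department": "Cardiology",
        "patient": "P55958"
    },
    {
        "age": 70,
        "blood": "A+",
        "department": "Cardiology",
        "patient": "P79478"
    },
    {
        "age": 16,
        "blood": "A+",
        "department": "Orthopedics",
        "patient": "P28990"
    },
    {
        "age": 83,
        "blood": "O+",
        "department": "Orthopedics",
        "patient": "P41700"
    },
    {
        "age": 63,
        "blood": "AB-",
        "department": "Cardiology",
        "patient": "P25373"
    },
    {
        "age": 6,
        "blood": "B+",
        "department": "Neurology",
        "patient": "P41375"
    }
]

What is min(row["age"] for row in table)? 6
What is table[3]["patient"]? "P41700"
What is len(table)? 6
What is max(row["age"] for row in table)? 83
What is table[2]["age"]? 16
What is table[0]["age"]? 57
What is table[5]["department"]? "Neurology"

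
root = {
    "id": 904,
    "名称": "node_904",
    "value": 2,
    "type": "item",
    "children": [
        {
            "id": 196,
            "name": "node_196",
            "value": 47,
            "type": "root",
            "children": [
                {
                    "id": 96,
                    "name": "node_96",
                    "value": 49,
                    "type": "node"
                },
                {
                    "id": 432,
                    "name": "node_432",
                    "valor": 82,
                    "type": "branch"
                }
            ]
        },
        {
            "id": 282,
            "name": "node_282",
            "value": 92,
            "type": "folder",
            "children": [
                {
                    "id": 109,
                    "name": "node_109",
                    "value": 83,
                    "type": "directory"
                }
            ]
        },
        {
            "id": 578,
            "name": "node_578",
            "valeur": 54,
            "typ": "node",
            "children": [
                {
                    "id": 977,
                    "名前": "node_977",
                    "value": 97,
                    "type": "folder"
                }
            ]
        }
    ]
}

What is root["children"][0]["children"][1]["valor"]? 82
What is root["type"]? "item"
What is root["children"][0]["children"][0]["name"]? "node_96"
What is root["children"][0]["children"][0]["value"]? 49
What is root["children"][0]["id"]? 196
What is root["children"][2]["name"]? "node_578"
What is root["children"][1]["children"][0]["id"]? 109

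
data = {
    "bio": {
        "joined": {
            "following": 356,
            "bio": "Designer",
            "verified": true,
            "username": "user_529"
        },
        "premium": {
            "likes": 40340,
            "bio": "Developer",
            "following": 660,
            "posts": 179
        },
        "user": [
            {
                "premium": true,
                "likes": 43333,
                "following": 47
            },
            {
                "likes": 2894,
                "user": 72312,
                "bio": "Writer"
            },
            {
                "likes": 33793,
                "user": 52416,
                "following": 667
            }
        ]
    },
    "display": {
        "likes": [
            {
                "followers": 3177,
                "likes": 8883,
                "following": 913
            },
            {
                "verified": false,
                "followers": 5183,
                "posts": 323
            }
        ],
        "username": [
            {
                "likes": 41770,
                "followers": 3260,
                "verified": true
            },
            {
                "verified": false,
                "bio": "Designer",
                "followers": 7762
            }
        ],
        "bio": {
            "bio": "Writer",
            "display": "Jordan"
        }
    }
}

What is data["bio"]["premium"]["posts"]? 179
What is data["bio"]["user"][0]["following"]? 47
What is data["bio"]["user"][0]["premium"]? True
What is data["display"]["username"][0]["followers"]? 3260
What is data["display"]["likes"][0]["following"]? 913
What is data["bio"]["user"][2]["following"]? 667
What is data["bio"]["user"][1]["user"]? 72312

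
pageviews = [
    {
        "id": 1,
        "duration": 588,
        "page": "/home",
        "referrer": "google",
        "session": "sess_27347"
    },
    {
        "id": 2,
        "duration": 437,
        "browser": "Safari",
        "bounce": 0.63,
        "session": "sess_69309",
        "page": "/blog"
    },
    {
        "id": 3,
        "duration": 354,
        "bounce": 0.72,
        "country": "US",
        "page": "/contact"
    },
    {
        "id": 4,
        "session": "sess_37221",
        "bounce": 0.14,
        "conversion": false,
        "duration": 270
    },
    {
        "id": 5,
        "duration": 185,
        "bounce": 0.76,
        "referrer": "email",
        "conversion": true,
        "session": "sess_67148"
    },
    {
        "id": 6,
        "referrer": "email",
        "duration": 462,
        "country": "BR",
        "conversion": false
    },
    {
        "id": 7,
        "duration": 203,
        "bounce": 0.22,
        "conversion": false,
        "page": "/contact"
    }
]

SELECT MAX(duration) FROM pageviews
588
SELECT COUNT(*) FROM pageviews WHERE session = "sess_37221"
1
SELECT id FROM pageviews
[1, 2, 3, 4, 5, 6, 7]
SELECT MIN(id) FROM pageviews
1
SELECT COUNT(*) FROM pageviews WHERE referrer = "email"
2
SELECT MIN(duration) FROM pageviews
185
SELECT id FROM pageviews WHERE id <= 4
[1, 2, 3, 4]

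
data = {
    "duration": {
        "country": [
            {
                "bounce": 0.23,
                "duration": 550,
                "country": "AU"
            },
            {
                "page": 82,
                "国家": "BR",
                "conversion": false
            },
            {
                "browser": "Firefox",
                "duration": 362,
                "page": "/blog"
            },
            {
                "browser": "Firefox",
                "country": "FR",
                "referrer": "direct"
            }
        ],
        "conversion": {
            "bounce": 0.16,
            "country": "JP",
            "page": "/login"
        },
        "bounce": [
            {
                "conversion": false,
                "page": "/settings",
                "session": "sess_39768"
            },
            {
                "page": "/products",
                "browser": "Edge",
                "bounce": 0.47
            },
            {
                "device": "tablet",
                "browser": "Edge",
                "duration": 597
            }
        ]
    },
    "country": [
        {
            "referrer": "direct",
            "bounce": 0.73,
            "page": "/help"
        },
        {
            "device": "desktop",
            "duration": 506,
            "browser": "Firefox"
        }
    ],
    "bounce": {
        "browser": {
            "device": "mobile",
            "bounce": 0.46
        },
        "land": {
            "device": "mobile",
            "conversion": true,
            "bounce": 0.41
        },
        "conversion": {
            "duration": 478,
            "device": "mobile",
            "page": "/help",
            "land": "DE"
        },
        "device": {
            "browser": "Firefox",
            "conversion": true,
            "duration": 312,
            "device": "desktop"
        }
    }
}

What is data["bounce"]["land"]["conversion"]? True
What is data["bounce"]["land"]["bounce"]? 0.41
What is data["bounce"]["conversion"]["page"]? "/help"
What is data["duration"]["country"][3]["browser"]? "Firefox"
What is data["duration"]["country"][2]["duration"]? 362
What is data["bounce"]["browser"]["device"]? "mobile"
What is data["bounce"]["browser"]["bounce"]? 0.46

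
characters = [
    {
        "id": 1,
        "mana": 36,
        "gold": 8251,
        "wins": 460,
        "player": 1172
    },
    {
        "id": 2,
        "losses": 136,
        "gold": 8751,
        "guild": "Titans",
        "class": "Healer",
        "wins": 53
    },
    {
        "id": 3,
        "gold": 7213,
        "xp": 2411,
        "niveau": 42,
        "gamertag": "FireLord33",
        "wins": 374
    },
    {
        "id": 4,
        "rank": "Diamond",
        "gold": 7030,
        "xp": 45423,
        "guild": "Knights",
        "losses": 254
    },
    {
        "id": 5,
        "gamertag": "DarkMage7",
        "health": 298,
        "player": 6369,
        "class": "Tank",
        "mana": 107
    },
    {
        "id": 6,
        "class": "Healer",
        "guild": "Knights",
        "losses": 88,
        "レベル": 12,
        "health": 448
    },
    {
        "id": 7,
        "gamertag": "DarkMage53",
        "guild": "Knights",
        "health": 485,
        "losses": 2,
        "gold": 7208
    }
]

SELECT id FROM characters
[1, 2, 3, 4, 5, 6, 7]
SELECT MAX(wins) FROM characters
460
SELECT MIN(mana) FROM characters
36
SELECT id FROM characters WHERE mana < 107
[1]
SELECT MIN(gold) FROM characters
7030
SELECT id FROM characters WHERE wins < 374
[2]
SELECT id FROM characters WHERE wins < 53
[]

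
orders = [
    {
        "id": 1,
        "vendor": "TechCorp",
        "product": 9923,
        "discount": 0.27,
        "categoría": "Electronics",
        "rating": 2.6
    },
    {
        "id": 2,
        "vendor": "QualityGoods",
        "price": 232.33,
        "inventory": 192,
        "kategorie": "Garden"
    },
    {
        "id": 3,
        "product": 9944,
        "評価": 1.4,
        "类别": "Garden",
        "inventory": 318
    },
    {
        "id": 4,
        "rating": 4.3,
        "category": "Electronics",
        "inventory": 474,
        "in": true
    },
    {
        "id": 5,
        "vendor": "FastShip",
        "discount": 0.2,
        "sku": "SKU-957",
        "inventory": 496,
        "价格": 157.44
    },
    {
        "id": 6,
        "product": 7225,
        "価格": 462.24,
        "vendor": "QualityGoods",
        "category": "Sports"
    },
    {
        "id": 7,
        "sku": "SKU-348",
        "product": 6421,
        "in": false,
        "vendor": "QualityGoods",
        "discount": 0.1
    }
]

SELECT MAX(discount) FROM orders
0.27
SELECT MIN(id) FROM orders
1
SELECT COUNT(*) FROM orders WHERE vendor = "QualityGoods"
3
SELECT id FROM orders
[1, 2, 3, 4, 5, 6, 7]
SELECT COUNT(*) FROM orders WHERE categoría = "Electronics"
1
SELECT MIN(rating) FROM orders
2.6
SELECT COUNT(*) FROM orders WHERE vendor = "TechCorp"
1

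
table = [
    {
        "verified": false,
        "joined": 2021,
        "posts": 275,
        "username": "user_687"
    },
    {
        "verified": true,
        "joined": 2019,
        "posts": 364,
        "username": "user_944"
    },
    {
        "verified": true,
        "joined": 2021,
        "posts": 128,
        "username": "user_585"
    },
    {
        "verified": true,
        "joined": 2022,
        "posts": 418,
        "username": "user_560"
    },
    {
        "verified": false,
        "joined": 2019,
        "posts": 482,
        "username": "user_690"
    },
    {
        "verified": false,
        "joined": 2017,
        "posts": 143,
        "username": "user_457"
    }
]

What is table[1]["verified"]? True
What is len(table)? 6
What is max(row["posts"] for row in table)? 482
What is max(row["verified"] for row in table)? True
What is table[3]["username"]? "user_560"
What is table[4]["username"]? "user_690"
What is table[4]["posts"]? 482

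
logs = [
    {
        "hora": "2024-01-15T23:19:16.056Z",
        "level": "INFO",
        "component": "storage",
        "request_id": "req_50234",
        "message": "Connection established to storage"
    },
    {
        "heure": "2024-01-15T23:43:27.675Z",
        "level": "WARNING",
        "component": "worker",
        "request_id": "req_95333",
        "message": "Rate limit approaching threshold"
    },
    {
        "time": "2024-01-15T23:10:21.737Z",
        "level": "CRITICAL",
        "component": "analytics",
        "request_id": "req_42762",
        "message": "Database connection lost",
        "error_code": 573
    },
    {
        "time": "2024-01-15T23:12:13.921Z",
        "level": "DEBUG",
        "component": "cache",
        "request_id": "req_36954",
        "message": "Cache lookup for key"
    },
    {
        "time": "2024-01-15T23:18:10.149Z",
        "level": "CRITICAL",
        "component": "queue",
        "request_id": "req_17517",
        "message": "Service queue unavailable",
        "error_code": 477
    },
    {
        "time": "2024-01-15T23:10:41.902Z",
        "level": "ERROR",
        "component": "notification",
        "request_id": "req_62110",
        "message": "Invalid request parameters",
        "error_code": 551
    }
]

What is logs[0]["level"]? "INFO"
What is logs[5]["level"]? "ERROR"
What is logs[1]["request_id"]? "req_95333"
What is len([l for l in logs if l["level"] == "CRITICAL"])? 2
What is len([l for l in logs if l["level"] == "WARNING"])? 1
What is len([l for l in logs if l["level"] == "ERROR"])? 1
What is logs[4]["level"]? "CRITICAL"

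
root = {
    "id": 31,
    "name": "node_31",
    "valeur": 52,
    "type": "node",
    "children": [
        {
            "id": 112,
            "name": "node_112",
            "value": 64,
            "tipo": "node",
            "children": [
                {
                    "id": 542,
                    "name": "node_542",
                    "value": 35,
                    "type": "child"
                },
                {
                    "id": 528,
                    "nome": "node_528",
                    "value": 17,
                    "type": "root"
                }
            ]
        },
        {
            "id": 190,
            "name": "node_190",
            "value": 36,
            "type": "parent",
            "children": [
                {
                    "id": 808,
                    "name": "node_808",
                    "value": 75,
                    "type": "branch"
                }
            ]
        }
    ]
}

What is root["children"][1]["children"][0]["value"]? 75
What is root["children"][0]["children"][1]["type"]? "root"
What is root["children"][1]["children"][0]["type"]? "branch"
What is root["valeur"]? 52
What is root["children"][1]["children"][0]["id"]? 808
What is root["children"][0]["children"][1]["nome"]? "node_528"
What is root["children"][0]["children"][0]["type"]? "child"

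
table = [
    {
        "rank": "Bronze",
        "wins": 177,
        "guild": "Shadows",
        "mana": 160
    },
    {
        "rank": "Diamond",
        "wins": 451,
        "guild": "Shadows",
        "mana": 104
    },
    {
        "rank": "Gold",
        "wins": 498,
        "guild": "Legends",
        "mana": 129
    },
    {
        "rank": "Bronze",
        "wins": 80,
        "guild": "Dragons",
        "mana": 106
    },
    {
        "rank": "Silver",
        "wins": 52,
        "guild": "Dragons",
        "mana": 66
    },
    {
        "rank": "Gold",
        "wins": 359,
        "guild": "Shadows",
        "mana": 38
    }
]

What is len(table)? 6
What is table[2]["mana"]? 129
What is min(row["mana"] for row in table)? 38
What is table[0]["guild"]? "Shadows"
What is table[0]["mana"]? 160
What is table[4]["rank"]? "Silver"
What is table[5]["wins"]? 359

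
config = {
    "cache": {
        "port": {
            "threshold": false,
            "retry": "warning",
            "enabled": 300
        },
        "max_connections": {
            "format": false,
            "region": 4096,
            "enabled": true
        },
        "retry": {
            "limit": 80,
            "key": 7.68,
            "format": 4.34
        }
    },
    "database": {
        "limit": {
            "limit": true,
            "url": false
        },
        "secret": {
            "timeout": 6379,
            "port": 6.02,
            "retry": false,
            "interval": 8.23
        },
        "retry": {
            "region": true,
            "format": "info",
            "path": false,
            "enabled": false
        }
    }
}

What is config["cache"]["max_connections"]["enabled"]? True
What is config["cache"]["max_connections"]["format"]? False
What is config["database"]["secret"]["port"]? 6.02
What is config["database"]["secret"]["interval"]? 8.23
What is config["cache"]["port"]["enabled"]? 300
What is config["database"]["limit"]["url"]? False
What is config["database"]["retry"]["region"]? True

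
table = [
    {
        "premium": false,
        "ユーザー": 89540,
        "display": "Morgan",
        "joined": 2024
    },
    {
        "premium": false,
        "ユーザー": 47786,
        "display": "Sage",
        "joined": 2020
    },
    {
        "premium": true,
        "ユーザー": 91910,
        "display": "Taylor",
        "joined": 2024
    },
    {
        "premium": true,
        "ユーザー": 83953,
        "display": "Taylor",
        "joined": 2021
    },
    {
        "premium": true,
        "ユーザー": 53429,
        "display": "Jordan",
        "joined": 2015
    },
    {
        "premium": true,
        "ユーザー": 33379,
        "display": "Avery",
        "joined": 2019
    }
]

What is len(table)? 6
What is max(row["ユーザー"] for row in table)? 91910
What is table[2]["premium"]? True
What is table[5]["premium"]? True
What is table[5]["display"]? "Avery"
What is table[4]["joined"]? 2015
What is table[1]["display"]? "Sage"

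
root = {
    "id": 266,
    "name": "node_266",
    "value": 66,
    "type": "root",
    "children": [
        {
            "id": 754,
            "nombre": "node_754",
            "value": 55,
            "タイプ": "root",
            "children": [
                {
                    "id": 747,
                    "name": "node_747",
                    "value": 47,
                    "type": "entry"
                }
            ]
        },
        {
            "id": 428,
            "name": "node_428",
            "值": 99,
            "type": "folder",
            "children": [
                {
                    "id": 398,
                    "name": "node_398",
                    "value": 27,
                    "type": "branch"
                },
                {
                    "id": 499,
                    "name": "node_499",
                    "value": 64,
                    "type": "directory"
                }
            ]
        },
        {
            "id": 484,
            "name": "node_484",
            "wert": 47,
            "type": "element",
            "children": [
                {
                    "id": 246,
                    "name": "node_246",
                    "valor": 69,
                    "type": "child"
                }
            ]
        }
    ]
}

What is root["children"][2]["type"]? "element"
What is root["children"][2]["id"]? 484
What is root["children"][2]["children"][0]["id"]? 246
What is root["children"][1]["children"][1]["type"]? "directory"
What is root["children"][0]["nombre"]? "node_754"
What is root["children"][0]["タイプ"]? "root"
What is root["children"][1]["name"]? "node_428"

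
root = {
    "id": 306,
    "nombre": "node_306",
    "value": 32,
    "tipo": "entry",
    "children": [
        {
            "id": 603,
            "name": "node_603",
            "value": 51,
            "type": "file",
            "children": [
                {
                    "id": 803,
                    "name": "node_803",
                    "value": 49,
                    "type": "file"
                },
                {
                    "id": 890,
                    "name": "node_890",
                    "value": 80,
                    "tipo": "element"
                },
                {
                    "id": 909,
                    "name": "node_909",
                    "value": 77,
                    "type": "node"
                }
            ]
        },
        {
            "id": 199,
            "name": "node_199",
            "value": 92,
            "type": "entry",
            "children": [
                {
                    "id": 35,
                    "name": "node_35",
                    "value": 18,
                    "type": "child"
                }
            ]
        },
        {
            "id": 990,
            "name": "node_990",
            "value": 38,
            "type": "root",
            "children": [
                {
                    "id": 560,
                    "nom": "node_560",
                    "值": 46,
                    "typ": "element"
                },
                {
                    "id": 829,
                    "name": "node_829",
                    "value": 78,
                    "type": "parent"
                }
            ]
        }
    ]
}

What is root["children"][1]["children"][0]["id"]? 35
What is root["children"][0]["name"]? "node_603"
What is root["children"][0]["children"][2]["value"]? 77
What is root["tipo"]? "entry"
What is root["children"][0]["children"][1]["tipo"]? "element"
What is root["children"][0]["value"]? 51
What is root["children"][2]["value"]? 38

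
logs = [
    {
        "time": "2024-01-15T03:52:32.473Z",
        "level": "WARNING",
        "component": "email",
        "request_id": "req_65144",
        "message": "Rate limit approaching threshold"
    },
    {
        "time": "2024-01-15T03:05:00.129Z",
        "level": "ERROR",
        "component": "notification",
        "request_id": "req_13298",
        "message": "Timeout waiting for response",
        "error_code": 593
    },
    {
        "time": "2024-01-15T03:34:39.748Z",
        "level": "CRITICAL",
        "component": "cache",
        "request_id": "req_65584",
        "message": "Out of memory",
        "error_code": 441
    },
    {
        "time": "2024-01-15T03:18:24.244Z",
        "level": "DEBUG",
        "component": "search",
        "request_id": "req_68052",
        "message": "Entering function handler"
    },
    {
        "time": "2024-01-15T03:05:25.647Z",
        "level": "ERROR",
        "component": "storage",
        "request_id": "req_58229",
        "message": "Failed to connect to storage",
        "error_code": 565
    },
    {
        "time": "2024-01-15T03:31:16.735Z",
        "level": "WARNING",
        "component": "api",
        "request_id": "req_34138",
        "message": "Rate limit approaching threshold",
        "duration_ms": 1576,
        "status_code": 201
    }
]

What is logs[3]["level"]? "DEBUG"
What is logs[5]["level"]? "WARNING"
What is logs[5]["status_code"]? 201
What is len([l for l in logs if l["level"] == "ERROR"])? 2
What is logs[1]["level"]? "ERROR"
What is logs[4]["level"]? "ERROR"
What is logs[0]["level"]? "WARNING"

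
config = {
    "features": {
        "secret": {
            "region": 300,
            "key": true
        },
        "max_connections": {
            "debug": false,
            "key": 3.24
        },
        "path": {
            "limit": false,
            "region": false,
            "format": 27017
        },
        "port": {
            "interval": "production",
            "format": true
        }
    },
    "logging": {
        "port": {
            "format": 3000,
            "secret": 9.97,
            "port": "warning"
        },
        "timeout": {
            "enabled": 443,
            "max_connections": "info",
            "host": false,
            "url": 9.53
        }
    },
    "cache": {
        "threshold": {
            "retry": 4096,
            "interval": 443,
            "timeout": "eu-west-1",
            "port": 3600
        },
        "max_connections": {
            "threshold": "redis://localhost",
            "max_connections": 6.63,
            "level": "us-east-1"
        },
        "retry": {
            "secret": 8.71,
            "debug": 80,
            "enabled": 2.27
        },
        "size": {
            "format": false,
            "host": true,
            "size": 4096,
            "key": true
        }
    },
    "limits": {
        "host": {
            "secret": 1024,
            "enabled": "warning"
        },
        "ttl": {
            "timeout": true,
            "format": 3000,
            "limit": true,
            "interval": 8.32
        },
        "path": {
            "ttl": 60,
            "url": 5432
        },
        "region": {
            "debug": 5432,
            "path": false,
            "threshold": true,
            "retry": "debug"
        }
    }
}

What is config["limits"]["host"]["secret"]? 1024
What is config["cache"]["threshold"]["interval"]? 443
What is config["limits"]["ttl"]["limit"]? True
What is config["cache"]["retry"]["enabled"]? 2.27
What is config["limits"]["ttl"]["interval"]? 8.32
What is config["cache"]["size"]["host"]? True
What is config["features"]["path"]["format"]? 27017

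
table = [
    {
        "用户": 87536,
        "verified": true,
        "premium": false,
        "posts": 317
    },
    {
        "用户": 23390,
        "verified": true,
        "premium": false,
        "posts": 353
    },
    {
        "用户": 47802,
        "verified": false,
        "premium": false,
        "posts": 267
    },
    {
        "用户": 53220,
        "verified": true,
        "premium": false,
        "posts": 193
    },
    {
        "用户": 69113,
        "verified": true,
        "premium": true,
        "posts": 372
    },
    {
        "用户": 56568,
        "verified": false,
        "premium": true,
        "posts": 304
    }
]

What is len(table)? 6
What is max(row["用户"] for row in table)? 87536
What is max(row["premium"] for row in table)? True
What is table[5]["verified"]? False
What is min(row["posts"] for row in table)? 193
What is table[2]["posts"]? 267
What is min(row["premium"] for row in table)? False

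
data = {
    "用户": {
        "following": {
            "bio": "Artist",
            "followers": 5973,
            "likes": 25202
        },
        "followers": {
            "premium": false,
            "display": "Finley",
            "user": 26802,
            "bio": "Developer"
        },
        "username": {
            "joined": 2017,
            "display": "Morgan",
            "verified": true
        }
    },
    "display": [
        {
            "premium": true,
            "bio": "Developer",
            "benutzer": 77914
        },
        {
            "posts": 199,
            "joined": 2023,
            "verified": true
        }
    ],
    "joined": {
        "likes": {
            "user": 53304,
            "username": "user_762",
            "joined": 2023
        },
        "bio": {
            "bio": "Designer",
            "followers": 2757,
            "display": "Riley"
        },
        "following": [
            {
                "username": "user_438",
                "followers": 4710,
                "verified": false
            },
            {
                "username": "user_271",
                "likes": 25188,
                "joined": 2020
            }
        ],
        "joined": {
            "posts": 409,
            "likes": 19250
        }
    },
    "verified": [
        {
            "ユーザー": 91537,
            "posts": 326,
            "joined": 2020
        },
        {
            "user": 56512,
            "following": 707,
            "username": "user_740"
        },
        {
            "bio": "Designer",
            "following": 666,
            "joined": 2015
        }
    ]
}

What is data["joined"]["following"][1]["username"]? "user_271"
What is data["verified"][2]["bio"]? "Designer"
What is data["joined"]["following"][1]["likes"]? 25188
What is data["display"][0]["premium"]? True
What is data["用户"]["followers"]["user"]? 26802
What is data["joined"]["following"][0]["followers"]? 4710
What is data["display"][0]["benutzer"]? 77914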